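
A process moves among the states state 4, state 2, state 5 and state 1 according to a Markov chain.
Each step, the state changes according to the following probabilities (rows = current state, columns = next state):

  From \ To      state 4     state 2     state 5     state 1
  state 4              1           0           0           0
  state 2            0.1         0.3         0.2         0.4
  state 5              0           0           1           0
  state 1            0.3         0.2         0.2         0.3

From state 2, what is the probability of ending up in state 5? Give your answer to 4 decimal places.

Let h(s) be the probability of absorption at state 5 starting from transient state s. Then h(state 5) = 1 and h(state 4) = 0. By first-step analysis:
h(state 2) = 0.1·0 + 0.3·h(state 2) + 0.2·1 + 0.4·h(state 1)
h(state 1) = 0.3·0 + 0.2·h(state 2) + 0.2·1 + 0.3·h(state 1)
Solving: h(state 2) = 0.5366, h(state 1) = 0.4390.
Starting from state 2, the probability is 0.5366.

0.5366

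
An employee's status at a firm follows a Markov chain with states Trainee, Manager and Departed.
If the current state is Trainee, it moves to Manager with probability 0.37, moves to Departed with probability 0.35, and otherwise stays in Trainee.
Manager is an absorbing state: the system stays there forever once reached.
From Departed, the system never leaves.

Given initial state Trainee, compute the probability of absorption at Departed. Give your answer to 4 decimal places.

0.4861

Let h(s) be the probability of absorption at Departed starting from transient state s. Then h(Departed) = 1 and h(Manager) = 0. By first-step analysis:
h(Trainee) = 0.28·h(Trainee) + 0.37·0 + 0.35·1
Solving: h(Trainee) = 0.4861.
Starting from Trainee, the probability is 0.4861.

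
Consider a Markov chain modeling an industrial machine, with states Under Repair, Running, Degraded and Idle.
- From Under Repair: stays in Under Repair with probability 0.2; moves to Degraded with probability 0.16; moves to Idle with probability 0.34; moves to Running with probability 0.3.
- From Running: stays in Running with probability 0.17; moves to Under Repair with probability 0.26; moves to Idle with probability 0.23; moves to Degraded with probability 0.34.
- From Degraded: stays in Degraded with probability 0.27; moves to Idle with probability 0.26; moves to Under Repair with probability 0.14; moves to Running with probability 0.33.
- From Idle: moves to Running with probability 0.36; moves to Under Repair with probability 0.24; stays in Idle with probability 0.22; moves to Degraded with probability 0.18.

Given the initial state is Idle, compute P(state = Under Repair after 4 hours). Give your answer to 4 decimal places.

Propagate the distribution vector 4 hours from Idle.
After 0 hours: (0.0000, 0.0000, 0.0000, 1.0000)
After 1 hour: (0.2400, 0.3600, 0.1800, 0.2200)
After 2 hours: (0.2196, 0.2718, 0.2490, 0.2596)
After 3 hours: (0.2118, 0.2877, 0.2415, 0.2590)
After 4 hours: (0.2131, 0.2854, 0.2435, 0.2579)
P(in Under Repair after 4 hours) = 0.2131

0.2131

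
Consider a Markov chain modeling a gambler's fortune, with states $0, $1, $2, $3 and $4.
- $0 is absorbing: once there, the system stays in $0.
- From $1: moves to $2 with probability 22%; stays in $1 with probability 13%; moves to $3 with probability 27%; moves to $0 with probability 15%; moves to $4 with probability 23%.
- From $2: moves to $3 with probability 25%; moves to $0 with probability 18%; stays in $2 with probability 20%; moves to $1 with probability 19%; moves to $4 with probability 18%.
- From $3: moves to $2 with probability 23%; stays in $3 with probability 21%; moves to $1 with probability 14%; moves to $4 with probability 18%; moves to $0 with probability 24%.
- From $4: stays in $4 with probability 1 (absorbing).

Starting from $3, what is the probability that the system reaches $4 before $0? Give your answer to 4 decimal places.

0.4679

Let h(s) be the probability of absorption at $4 starting from transient state s. Then h($4) = 1 and h($0) = 0. By first-step analysis:
h($1) = 0.15·0 + 0.13·h($1) + 0.22·h($2) + 0.27·h($3) + 0.23·1
h($2) = 0.18·0 + 0.19·h($1) + 0.2·h($2) + 0.25·h($3) + 0.18·1
h($3) = 0.24·0 + 0.14·h($1) + 0.23·h($2) + 0.21·h($3) + 0.18·1
Solving: h($1) = 0.5356, h($2) = 0.4984, h($3) = 0.4679.
Starting from $3, the probability is 0.4679.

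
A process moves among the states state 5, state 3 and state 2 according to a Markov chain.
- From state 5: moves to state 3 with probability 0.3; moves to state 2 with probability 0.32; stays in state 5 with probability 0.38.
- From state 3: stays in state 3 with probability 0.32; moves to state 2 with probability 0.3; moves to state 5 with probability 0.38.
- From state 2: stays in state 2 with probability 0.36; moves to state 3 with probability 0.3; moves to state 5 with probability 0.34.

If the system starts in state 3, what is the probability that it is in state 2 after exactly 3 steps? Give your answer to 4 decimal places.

Propagate the distribution vector 3 steps from state 3.
After 0 steps: (0.0000, 1.0000, 0.0000)
After 1 step: (0.3800, 0.3200, 0.3000)
After 2 steps: (0.3680, 0.3064, 0.3256)
After 3 steps: (0.3670, 0.3061, 0.3269)
P(in state 2 after 3 steps) = 0.3269

0.3269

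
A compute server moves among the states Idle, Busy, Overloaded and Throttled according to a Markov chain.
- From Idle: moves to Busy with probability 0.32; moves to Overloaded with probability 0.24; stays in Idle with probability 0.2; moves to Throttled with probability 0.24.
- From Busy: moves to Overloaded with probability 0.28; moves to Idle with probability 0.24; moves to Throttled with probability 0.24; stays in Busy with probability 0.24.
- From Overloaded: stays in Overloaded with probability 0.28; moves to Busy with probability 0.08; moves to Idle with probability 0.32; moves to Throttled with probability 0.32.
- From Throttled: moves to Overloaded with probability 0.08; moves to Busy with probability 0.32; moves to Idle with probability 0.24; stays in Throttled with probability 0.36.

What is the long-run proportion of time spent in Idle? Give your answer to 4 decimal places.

0.2471

Let the stationary distribution be π with π = πP and π_1 + π_2 + π_3 + π_4 = 1.
π_1 = 0.2·π_1 + 0.24·π_2 + 0.32·π_3 + 0.24·π_4
π_2 = 0.32·π_1 + 0.24·π_2 + 0.08·π_3 + 0.32·π_4
π_3 = 0.24·π_1 + 0.28·π_2 + 0.28·π_3 + 0.08·π_4
Solving with the normalization constraint gives π = (0.2471, 0.2492, 0.2117, 0.2920).
So the stationary probability of Idle is 0.2471.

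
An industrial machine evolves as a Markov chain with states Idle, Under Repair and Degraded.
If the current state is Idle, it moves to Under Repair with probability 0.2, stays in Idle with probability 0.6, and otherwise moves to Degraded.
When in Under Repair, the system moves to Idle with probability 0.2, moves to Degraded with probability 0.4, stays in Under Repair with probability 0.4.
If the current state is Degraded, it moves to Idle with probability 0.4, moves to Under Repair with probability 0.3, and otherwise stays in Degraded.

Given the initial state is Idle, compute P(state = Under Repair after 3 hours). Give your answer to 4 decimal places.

0.2780

Propagate the distribution vector 3 hours from Idle.
After 0 hours: (1.0000, 0.0000, 0.0000)
After 1 hour: (0.6000, 0.2000, 0.2000)
After 2 hours: (0.4800, 0.2600, 0.2600)
After 3 hours: (0.4440, 0.2780, 0.2780)
P(in Under Repair after 3 hours) = 0.2780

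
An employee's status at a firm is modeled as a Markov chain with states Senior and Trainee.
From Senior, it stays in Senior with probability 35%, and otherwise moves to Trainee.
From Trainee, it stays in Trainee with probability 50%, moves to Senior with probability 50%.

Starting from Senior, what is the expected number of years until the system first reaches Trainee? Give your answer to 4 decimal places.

Let t(s) be the expected number of years to first reach Trainee from state s, with t(Trainee) = 0. Conditioning on the first year:
t(Senior) = 1 + 0.35·t(Senior)
Solving: t(Senior) = 1.5385.
Expected years from Senior to Trainee: 1.5385.

1.5385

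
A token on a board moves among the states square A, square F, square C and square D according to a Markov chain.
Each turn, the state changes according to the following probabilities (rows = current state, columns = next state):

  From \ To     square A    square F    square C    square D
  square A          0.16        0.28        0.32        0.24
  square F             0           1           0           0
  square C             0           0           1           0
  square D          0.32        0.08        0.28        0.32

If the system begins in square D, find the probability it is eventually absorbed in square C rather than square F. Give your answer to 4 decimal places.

0.6828

Let h(s) be the probability of absorption at square C starting from transient state s. Then h(square C) = 1 and h(square F) = 0. By first-step analysis:
h(square A) = 0.16·h(square A) + 0.28·0 + 0.32·1 + 0.24·h(square D)
h(square D) = 0.32·h(square A) + 0.08·0 + 0.28·1 + 0.32·h(square D)
Solving: h(square A) = 0.5761, h(square D) = 0.6828.
Starting from square D, the probability is 0.6828.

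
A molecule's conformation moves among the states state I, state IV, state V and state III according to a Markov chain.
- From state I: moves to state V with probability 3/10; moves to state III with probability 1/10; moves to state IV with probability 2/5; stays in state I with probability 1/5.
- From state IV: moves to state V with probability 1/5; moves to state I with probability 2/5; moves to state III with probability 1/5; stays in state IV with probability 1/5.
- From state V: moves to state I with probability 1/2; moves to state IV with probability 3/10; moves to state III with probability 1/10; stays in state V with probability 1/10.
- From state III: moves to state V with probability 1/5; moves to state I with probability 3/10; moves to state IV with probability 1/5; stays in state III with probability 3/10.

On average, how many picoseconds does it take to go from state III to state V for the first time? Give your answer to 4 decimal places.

4.3548

Let t(s) be the expected number of picoseconds to first reach state V from state s, with t(state V) = 0. Conditioning on the first picosecond:
t(state I) = 1 + 0.2·t(state I) + 0.4·t(state IV) + 0.1·t(state III)
t(state IV) = 1 + 0.4·t(state I) + 0.2·t(state IV) + 0.2·t(state III)
t(state III) = 1 + 0.3·t(state I) + 0.2·t(state IV) + 0.3·t(state III)
Solving: t(state I) = 3.9516, t(state IV) = 4.3145, t(state III) = 4.3548.
Expected picoseconds from state III to state V: 4.3548.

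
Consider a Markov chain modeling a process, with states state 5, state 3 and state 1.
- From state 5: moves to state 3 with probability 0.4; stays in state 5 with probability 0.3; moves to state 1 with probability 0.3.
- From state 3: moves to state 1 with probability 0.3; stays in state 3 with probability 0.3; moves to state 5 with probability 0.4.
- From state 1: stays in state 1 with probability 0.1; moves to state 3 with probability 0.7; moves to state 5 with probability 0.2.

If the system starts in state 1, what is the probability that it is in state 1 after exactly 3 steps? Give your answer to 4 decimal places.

Propagate the distribution vector 3 steps from state 1.
After 0 steps: (0.0000, 0.0000, 1.0000)
After 1 step: (0.2000, 0.7000, 0.1000)
After 2 steps: (0.3600, 0.3600, 0.2800)
After 3 steps: (0.3080, 0.4480, 0.2440)
P(in state 1 after 3 steps) = 0.2440

0.2440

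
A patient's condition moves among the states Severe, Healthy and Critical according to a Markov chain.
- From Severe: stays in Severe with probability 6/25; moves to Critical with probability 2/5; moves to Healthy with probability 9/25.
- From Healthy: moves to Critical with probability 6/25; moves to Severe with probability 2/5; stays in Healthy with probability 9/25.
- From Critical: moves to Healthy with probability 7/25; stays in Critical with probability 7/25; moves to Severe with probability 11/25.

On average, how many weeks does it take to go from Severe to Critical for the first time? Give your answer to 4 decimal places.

Let t(s) be the expected number of weeks to first reach Critical from state s, with t(Critical) = 0. Conditioning on the first week:
t(Severe) = 1 + 0.24·t(Severe) + 0.36·t(Healthy)
t(Healthy) = 1 + 0.4·t(Severe) + 0.36·t(Healthy)
Solving: t(Severe) = 2.9206, t(Healthy) = 3.3879.
Expected weeks from Severe to Critical: 2.9206.

2.9206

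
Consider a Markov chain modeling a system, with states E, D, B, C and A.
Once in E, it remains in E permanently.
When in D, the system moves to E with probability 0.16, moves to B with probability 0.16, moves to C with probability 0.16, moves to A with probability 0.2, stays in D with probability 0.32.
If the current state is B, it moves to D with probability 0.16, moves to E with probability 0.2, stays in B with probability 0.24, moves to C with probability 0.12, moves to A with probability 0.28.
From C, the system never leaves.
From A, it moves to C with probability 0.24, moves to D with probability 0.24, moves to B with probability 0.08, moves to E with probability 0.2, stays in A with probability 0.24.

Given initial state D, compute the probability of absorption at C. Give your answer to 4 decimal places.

Let h(s) be the probability of absorption at C starting from transient state s. Then h(C) = 1 and h(E) = 0. By first-step analysis:
h(D) = 0.16·0 + 0.32·h(D) + 0.16·h(B) + 0.16·1 + 0.2·h(A)
h(B) = 0.2·0 + 0.16·h(D) + 0.24·h(B) + 0.12·1 + 0.28·h(A)
h(A) = 0.2·0 + 0.24·h(D) + 0.08·h(B) + 0.24·1 + 0.24·h(A)
Solving: h(D) = 0.4949, h(B) = 0.4536, h(A) = 0.5198.
Starting from D, the probability is 0.4949.

0.4949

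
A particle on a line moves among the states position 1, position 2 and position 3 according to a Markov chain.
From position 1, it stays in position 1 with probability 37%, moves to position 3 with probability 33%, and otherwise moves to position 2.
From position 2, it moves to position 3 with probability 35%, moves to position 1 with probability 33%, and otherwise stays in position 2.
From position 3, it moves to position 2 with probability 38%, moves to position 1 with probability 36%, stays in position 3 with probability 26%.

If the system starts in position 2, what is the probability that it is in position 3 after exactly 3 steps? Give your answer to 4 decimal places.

0.3149

Propagate the distribution vector 3 steps from position 2.
After 0 steps: (0.0000, 1.0000, 0.0000)
After 1 step: (0.3300, 0.3200, 0.3500)
After 2 steps: (0.3537, 0.3344, 0.3119)
After 3 steps: (0.3535, 0.3316, 0.3149)
P(in position 3 after 3 steps) = 0.3149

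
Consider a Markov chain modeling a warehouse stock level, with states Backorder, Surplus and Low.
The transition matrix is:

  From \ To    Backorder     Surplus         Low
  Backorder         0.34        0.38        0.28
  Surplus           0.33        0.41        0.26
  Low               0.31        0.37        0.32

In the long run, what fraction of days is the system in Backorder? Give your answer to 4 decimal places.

Let the stationary distribution be π with π = πP and π_1 + π_2 + π_3 = 1.
π_1 = 0.34·π_1 + 0.33·π_2 + 0.31·π_3
π_2 = 0.38·π_1 + 0.41·π_2 + 0.37·π_3
Solving with the normalization constraint gives π = (0.3276, 0.3888, 0.2836).
So the stationary probability of Backorder is 0.3276.

0.3276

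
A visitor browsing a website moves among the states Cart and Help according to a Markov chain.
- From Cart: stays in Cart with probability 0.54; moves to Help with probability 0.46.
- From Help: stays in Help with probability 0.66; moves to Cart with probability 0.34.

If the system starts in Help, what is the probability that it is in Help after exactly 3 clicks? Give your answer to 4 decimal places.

Propagate the distribution vector 3 clicks from Help.
After 0 clicks: (0.0000, 1.0000)
After 1 click: (0.3400, 0.6600)
After 2 clicks: (0.4080, 0.5920)
After 3 clicks: (0.4216, 0.5784)
P(in Help after 3 clicks) = 0.5784

0.5784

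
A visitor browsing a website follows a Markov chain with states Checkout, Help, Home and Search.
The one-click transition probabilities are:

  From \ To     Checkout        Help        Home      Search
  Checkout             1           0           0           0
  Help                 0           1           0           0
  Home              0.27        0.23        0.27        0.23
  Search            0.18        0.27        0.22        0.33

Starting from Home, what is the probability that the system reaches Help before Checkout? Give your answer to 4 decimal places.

Let h(s) be the probability of absorption at Help starting from transient state s. Then h(Help) = 1 and h(Checkout) = 0. By first-step analysis:
h(Home) = 0.27·0 + 0.23·1 + 0.27·h(Home) + 0.23·h(Search)
h(Search) = 0.18·0 + 0.27·1 + 0.22·h(Home) + 0.33·h(Search)
Solving: h(Home) = 0.4930, h(Search) = 0.5649.
Starting from Home, the probability is 0.4930.

0.4930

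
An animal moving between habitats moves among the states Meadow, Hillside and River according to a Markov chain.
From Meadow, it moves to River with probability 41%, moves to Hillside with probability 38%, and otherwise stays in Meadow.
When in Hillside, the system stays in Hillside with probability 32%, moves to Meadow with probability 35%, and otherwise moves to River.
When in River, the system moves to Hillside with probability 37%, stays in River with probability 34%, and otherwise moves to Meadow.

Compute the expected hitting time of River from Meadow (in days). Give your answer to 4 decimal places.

Let t(s) be the expected number of days to first reach River from state s, with t(River) = 0. Conditioning on the first day:
t(Meadow) = 1 + 0.21·t(Meadow) + 0.38·t(Hillside)
t(Hillside) = 1 + 0.35·t(Meadow) + 0.32·t(Hillside)
Solving: t(Meadow) = 2.6225, t(Hillside) = 2.8204.
Expected days from Meadow to River: 2.6225.

2.6225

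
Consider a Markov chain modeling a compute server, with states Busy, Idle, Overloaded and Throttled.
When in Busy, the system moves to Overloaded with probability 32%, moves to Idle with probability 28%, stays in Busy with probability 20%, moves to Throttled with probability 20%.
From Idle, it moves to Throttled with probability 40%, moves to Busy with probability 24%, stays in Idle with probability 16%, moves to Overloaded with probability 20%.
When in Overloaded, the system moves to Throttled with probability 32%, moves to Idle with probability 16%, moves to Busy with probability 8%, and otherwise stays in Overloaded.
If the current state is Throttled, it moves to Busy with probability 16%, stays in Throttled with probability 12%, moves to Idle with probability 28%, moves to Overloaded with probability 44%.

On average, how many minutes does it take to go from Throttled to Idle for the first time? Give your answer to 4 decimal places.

Let t(s) be the expected number of minutes to first reach Idle from state s, with t(Idle) = 0. Conditioning on the first minute:
t(Busy) = 1 + 0.2·t(Busy) + 0.32·t(Overloaded) + 0.2·t(Throttled)
t(Overloaded) = 1 + 0.08·t(Busy) + 0.44·t(Overloaded) + 0.32·t(Throttled)
t(Throttled) = 1 + 0.16·t(Busy) + 0.44·t(Overloaded) + 0.12·t(Throttled)
Solving: t(Busy) = 4.2989, t(Overloaded) = 4.8942, t(Throttled) = 4.3651.
Expected minutes from Throttled to Idle: 4.3651.

4.3651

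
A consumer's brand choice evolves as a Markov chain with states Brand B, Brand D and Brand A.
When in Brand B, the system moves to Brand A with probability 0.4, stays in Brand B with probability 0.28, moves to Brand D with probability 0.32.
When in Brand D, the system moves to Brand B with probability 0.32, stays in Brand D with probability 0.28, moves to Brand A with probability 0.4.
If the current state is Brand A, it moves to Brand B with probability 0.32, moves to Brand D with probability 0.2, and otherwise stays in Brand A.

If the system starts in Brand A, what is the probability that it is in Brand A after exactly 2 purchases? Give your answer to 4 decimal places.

0.4384

Sum over the intermediate state after 1 purchase:
P = P(Brand A→Brand B)·P(Brand B→Brand A) + P(Brand A→Brand D)·P(Brand D→Brand A) + P(Brand A→Brand A)·P(Brand A→Brand A)
  = 0.32×0.4 + 0.2×0.4 + 0.48×0.48
  = 0.1280 + 0.0800 + 0.2304 = 0.4384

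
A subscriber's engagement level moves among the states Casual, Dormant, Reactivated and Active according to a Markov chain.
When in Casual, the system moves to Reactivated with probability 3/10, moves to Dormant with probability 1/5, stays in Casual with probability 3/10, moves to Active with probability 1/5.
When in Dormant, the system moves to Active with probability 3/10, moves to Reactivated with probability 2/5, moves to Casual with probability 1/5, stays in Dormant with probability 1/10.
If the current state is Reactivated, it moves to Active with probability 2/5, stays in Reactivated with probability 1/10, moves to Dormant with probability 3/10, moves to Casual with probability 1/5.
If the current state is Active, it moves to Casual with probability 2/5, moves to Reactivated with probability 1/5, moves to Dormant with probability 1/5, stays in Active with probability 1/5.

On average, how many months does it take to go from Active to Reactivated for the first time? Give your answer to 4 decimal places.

Let t(s) be the expected number of months to first reach Reactivated from state s, with t(Reactivated) = 0. Conditioning on the first month:
t(Casual) = 1 + 0.3·t(Casual) + 0.2·t(Dormant) + 0.2·t(Active)
t(Dormant) = 1 + 0.2·t(Casual) + 0.1·t(Dormant) + 0.3·t(Active)
t(Active) = 1 + 0.4·t(Casual) + 0.2·t(Dormant) + 0.2·t(Active)
Solving: t(Casual) = 3.3742, t(Dormant) = 3.0982, t(Active) = 3.7117.
Expected months from Active to Reactivated: 3.7117.

3.7117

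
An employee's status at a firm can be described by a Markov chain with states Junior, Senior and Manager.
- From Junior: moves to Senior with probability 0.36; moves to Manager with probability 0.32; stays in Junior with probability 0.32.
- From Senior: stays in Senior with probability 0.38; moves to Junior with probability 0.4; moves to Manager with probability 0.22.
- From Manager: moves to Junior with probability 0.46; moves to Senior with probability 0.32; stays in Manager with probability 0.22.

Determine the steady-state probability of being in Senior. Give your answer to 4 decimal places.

Let the stationary distribution be π with π = πP and π_1 + π_2 + π_3 = 1.
π_1 = 0.32·π_1 + 0.4·π_2 + 0.46·π_3
π_2 = 0.36·π_1 + 0.38·π_2 + 0.32·π_3
Solving with the normalization constraint gives π = (0.3847, 0.3568, 0.2585).
So the stationary probability of Senior is 0.3568.

0.3568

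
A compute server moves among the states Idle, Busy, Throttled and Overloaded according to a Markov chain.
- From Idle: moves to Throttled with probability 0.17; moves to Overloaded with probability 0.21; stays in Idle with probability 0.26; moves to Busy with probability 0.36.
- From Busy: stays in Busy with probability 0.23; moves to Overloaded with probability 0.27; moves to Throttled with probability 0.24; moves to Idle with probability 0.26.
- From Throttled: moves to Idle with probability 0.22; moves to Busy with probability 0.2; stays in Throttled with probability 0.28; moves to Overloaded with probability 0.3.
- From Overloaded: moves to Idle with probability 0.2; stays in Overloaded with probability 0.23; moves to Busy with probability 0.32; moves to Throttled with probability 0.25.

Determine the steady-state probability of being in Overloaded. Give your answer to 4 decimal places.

0.2528

Let the stationary distribution be π with π = πP and π_1 + π_2 + π_3 + π_4 = 1.
π_1 = 0.26·π_1 + 0.26·π_2 + 0.22·π_3 + 0.2·π_4
π_2 = 0.36·π_1 + 0.23·π_2 + 0.2·π_3 + 0.32·π_4
π_3 = 0.17·π_1 + 0.24·π_2 + 0.28·π_3 + 0.25·π_4
Solving with the normalization constraint gives π = (0.2354, 0.2763, 0.2355, 0.2528).
So the stationary probability of Overloaded is 0.2528.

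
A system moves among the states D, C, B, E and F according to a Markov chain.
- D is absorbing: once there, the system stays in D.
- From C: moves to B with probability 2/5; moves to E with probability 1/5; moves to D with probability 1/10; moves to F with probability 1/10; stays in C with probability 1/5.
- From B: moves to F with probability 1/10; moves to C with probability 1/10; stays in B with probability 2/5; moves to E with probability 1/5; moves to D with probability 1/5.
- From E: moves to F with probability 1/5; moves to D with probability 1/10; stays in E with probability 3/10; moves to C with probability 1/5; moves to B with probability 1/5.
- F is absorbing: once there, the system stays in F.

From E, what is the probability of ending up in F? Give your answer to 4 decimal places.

Let h(s) be the probability of absorption at F starting from transient state s. Then h(F) = 1 and h(D) = 0. By first-step analysis:
h(C) = 0.1·0 + 0.2·h(C) + 0.4·h(B) + 0.2·h(E) + 0.1·1
h(B) = 0.2·0 + 0.1·h(C) + 0.4·h(B) + 0.2·h(E) + 0.1·1
h(E) = 0.1·0 + 0.2·h(C) + 0.2·h(B) + 0.3·h(E) + 0.2·1
Solving: h(C) = 0.4741, h(B) = 0.4267, h(E) = 0.5431.
Starting from E, the probability is 0.5431.

0.5431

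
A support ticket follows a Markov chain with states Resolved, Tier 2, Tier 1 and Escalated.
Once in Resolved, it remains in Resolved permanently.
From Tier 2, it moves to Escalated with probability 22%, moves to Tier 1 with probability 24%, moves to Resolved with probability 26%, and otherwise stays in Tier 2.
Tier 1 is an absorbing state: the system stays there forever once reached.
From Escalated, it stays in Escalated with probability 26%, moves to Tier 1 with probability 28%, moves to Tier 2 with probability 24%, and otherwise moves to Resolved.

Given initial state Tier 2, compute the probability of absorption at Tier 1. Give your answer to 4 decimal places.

Let h(s) be the probability of absorption at Tier 1 starting from transient state s. Then h(Tier 1) = 1 and h(Resolved) = 0. By first-step analysis:
h(Tier 2) = 0.26·0 + 0.28·h(Tier 2) + 0.24·1 + 0.22·h(Escalated)
h(Escalated) = 0.22·0 + 0.24·h(Tier 2) + 0.28·1 + 0.26·h(Escalated)
Solving: h(Tier 2) = 0.4983, h(Escalated) = 0.5400.
Starting from Tier 2, the probability is 0.4983.

0.4983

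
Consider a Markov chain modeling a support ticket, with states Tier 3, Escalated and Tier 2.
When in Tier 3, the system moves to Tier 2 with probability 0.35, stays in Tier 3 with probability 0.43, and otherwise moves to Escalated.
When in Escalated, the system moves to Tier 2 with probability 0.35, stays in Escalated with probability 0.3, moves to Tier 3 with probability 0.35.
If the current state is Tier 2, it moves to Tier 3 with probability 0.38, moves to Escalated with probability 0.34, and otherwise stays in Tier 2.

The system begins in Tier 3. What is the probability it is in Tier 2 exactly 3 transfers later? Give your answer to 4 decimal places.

Propagate the distribution vector 3 transfers from Tier 3.
After 0 transfers: (1.0000, 0.0000, 0.0000)
After 1 transfer: (0.4300, 0.2200, 0.3500)
After 2 transfers: (0.3949, 0.2796, 0.3255)
After 3 transfers: (0.3914, 0.2814, 0.3272)
P(in Tier 2 after 3 transfers) = 0.3272

0.3272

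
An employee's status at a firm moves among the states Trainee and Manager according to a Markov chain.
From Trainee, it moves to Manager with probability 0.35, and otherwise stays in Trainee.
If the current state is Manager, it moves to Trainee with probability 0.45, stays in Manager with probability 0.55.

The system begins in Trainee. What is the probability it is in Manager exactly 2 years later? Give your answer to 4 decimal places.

0.4200

Sum over the intermediate state after 1 year:
P = P(Trainee→Trainee)·P(Trainee→Manager) + P(Trainee→Manager)·P(Manager→Manager)
  = 0.65×0.35 + 0.35×0.55
  = 0.2275 + 0.1925 = 0.4200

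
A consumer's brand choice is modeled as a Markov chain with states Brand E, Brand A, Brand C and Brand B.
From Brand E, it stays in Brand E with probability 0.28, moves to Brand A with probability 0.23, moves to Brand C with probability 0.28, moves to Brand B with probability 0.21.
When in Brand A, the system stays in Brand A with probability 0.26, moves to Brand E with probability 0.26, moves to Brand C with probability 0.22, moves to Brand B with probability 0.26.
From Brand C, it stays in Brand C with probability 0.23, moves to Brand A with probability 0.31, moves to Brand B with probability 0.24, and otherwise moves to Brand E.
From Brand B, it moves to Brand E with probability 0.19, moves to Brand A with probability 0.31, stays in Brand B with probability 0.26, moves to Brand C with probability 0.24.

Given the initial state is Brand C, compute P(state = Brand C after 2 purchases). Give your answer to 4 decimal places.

Propagate the distribution vector 2 purchases from Brand C.
After 0 purchases: (0.0000, 0.0000, 1.0000, 0.0000)
After 1 purchase: (0.2200, 0.3100, 0.2300, 0.2400)
After 2 purchases: (0.2384, 0.2769, 0.2403, 0.2444)
P(in Brand C after 2 purchases) = 0.2403

0.2403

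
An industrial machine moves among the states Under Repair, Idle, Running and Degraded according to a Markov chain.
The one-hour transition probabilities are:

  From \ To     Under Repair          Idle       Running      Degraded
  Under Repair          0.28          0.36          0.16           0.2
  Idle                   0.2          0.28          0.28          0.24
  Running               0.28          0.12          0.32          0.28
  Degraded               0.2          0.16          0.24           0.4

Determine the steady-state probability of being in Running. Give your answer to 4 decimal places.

Let the stationary distribution be π with π = πP and π_1 + π_2 + π_3 + π_4 = 1.
π_1 = 0.28·π_1 + 0.2·π_2 + 0.28·π_3 + 0.2·π_4
π_2 = 0.36·π_1 + 0.28·π_2 + 0.12·π_3 + 0.16·π_4
π_3 = 0.16·π_1 + 0.28·π_2 + 0.32·π_3 + 0.24·π_4
Solving with the normalization constraint gives π = (0.2391, 0.2248, 0.2499, 0.2862).
So the stationary probability of Running is 0.2499.

0.2499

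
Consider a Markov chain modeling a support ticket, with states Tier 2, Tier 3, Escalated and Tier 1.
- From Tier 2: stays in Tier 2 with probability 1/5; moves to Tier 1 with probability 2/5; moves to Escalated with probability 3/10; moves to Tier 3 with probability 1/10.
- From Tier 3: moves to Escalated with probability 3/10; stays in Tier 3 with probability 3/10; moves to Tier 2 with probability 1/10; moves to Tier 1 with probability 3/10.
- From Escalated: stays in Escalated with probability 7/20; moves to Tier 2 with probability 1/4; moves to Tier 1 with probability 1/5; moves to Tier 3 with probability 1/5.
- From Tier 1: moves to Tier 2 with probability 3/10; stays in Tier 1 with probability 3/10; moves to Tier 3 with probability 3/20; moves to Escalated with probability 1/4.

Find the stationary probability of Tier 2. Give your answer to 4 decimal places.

0.2262

Let the stationary distribution be π with π = πP and π_1 + π_2 + π_3 + π_4 = 1.
π_1 = 0.2·π_1 + 0.1·π_2 + 0.25·π_3 + 0.3·π_4
π_2 = 0.1·π_1 + 0.3·π_2 + 0.2·π_3 + 0.15·π_4
π_3 = 0.3·π_1 + 0.3·π_2 + 0.35·π_3 + 0.25·π_4
Solving with the normalization constraint gives π = (0.2262, 0.1808, 0.3004, 0.2926).
So the stationary probability of Tier 2 is 0.2262.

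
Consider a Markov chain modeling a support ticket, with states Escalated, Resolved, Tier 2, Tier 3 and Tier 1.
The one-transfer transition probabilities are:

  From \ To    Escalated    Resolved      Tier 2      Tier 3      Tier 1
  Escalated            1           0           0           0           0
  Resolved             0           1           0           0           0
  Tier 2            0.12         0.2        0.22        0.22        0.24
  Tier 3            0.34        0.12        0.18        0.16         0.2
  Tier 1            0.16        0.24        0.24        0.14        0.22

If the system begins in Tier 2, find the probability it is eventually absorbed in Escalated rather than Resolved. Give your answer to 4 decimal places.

Let h(s) be the probability of absorption at Escalated starting from transient state s. Then h(Escalated) = 1 and h(Resolved) = 0. By first-step analysis:
h(Tier 2) = 0.12·1 + 0.2·0 + 0.22·h(Tier 2) + 0.22·h(Tier 3) + 0.24·h(Tier 1)
h(Tier 3) = 0.34·1 + 0.12·0 + 0.18·h(Tier 2) + 0.16·h(Tier 3) + 0.2·h(Tier 1)
h(Tier 1) = 0.16·1 + 0.24·0 + 0.24·h(Tier 2) + 0.14·h(Tier 3) + 0.22·h(Tier 1)
Solving: h(Tier 2) = 0.4686, h(Tier 3) = 0.6146, h(Tier 1) = 0.4596.
Starting from Tier 2, the probability is 0.4686.

0.4686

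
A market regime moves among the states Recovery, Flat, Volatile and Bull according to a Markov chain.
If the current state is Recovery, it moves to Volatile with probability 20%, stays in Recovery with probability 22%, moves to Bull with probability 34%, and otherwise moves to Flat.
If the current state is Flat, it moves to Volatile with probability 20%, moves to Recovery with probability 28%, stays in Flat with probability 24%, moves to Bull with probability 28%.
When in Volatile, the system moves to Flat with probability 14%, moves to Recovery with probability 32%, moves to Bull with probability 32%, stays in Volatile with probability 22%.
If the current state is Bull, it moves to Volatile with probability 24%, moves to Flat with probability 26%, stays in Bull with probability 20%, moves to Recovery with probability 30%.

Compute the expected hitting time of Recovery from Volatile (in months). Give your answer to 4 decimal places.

3.2604

Let t(s) be the expected number of months to first reach Recovery from state s, with t(Recovery) = 0. Conditioning on the first month:
t(Flat) = 1 + 0.24·t(Flat) + 0.2·t(Volatile) + 0.28·t(Bull)
t(Volatile) = 1 + 0.14·t(Flat) + 0.22·t(Volatile) + 0.32·t(Bull)
t(Bull) = 1 + 0.26·t(Flat) + 0.24·t(Volatile) + 0.2·t(Bull)
Solving: t(Flat) = 3.4020, t(Volatile) = 3.2604, t(Bull) = 3.3338.
Expected months from Volatile to Recovery: 3.2604.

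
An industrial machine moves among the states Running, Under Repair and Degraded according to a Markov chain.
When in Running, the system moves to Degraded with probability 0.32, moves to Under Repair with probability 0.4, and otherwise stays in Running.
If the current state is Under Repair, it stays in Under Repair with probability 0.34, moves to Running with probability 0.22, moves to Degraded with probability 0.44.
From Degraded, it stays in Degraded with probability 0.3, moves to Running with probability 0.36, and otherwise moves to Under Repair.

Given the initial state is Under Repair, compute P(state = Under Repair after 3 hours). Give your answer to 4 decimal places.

Propagate the distribution vector 3 hours from Under Repair.
After 0 hours: (0.0000, 1.0000, 0.0000)
After 1 hour: (0.2200, 0.3400, 0.4400)
After 2 hours: (0.2948, 0.3532, 0.3520)
After 3 hours: (0.2870, 0.3577, 0.3553)
P(in Under Repair after 3 hours) = 0.3577

0.3577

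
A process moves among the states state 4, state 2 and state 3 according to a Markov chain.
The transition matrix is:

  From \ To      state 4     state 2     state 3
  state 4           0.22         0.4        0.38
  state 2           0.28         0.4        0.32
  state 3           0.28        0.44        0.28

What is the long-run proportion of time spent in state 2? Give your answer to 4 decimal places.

0.4129

Let the stationary distribution be π with π = πP and π_1 + π_2 + π_3 = 1.
π_1 = 0.22·π_1 + 0.28·π_2 + 0.28·π_3
π_2 = 0.4·π_1 + 0.4·π_2 + 0.44·π_3
Solving with the normalization constraint gives π = (0.2642, 0.4129, 0.3229).
So the stationary probability of state 2 is 0.4129.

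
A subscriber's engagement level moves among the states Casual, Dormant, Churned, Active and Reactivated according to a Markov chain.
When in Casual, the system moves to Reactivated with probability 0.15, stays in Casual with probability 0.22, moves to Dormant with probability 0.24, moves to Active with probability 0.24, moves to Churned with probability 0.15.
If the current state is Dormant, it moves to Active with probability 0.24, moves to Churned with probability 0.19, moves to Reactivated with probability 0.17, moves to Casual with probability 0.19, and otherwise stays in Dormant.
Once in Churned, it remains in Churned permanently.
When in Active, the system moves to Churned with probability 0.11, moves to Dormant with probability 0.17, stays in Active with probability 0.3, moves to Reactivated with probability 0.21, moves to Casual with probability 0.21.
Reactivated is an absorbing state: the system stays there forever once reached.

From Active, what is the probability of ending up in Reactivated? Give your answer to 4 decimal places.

0.5867

Let h(s) be the probability of absorption at Reactivated starting from transient state s. Then h(Reactivated) = 1 and h(Churned) = 0. By first-step analysis:
h(Casual) = 0.22·h(Casual) + 0.24·h(Dormant) + 0.15·0 + 0.24·h(Active) + 0.15·1
h(Dormant) = 0.19·h(Casual) + 0.21·h(Dormant) + 0.19·0 + 0.24·h(Active) + 0.17·1
h(Active) = 0.21·h(Casual) + 0.17·h(Dormant) + 0.11·0 + 0.3·h(Active) + 0.21·1
Solving: h(Casual) = 0.5334, h(Dormant) = 0.5217, h(Active) = 0.5867.
Starting from Active, the probability is 0.5867.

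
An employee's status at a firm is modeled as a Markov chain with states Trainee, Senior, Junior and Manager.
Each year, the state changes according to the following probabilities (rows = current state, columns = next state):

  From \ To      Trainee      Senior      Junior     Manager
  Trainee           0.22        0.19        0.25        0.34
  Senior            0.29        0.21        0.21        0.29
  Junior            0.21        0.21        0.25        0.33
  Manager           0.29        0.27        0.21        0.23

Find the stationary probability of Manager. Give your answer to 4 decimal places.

Let the stationary distribution be π with π = πP and π_1 + π_2 + π_3 + π_4 = 1.
π_1 = 0.22·π_1 + 0.29·π_2 + 0.21·π_3 + 0.29·π_4
π_2 = 0.19·π_1 + 0.21·π_2 + 0.21·π_3 + 0.27·π_4
π_3 = 0.25·π_1 + 0.21·π_2 + 0.25·π_3 + 0.21·π_4
Solving with the normalization constraint gives π = (0.2539, 0.2226, 0.2293, 0.2942).
So the stationary probability of Manager is 0.2942.

0.2942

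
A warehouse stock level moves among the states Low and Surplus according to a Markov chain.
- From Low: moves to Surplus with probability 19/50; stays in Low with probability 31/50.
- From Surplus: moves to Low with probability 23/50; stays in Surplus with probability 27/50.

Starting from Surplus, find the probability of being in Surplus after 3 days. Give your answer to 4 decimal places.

0.4546

Propagate the distribution vector 3 days from Surplus.
After 0 days: (0.0000, 1.0000)
After 1 day: (0.4600, 0.5400)
After 2 days: (0.5336, 0.4664)
After 3 days: (0.5454, 0.4546)
P(in Surplus after 3 days) = 0.4546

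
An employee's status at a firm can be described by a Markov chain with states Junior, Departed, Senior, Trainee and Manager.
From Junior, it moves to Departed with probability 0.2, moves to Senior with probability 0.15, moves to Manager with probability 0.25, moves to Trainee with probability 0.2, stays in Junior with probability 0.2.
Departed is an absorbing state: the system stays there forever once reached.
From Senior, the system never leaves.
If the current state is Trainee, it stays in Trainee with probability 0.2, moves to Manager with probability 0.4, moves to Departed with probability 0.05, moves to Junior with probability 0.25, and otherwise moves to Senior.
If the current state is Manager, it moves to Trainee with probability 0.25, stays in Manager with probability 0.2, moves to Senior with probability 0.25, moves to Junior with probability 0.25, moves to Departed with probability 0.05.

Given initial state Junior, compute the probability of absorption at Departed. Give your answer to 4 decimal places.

0.4345

Let h(s) be the probability of absorption at Departed starting from transient state s. Then h(Departed) = 1 and h(Senior) = 0. By first-step analysis:
h(Junior) = 0.2·h(Junior) + 0.2·1 + 0.15·0 + 0.2·h(Trainee) + 0.25·h(Manager)
h(Trainee) = 0.25·h(Junior) + 0.05·1 + 0.1·0 + 0.2·h(Trainee) + 0.4·h(Manager)
h(Manager) = 0.25·h(Junior) + 0.05·1 + 0.25·0 + 0.25·h(Trainee) + 0.2·h(Manager)
Solving: h(Junior) = 0.4345, h(Trainee) = 0.3525, h(Manager) = 0.3084.
Starting from Junior, the probability is 0.4345.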